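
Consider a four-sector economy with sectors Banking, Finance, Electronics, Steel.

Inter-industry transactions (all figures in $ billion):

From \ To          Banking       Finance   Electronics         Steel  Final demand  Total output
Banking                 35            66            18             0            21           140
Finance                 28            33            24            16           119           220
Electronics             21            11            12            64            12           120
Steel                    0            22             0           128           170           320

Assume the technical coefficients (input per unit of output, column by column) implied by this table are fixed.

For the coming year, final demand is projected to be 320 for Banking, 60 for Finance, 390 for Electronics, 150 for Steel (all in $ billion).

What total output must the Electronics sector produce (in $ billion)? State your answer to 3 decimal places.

Technical coefficients a_ij = z_ij / X_j:
  a_BB = 35/140 = 0.25, a_FB = 28/140 = 0.20, a_EB = 21/140 = 0.15, a_SB = 0/140 = 0.00
  a_BF = 66/220 = 0.30, a_FF = 33/220 = 0.15, a_EF = 11/220 = 0.05, a_SF = 22/220 = 0.10
  a_BE = 18/120 = 0.15, a_FE = 24/120 = 0.20, a_EE = 12/120 = 0.10, a_SE = 0/120 = 0.00
  a_BS = 0/320 = 0.00, a_FS = 16/320 = 0.05, a_ES = 64/320 = 0.20, a_SS = 128/320 = 0.40
I − A =
  [   0.75    -0.30    -0.15     0.00]
  [  -0.20     0.85    -0.20    -0.05]
  [  -0.15    -0.05     0.90    -0.20]
  [   0.00    -0.10     0.00     0.60]
Compute the cofactors C_ij = (−1)^(i+j)·(3×3 minor ij) of I−A; the adjugate is their transpose:
adj(I−A) = Cᵀ =
  [ 0.444500   0.169500   0.111750   0.051375]
  [ 0.126000   0.391500   0.108000   0.068625]
  [ 0.085750   0.064500   0.342750   0.119625]
  [ 0.021000   0.065250   0.018000   0.482625]
det(I−A) = Σ_j (I−A)_1j·C_1j = (0.75)(0.444500) + (-0.30)(0.126000) + (-0.15)(0.085750) + (0.00)(0.021000) = 0.2827125
(I − A)⁻¹ = adj(I−A) / det(I−A) ≈
  [   1.5723     0.5995     0.3953     0.1817]
  [   0.4457     1.3848     0.3820     0.2427]
  [   0.3033     0.2281     1.2124     0.4231]
  [   0.0743     0.2308     0.0637     1.7071]
x = (I − A)⁻¹ d = adj(I−A)·d / det(I−A), with det(I−A) = 0.2827125:
  x_B = (0.444500·320 + 0.169500·60 + 0.111750·390 + 0.051375·150) / 0.2827125 = 203.69875 / 0.2827125 ≈ 720.516
  x_F = (0.126000·320 + 0.391500·60 + 0.108000·390 + 0.068625·150) / 0.2827125 = 116.22375 / 0.2827125 ≈ 411.102
  x_E = (0.085750·320 + 0.064500·60 + 0.342750·390 + 0.119625·150) / 0.2827125 = 182.92625 / 0.2827125 ≈ 647.040
  x_S = (0.021000·320 + 0.065250·60 + 0.018000·390 + 0.482625·150) / 0.2827125 = 90.04875 / 0.2827125 ≈ 318.517

x_E = 647.040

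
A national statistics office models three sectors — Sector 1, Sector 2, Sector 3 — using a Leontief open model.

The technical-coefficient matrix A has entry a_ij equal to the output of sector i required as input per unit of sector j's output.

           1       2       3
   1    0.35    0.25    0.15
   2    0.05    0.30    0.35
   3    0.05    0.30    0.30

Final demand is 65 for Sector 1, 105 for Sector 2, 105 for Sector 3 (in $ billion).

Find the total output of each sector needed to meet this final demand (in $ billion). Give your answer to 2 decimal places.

I − A =
  [   0.65    -0.25    -0.15]
  [  -0.05     0.70    -0.35]
  [  -0.05    -0.30     0.70]
Cofactors of I−A, C_ij = (−1)^(i+j)·(minor ij) (rows/columns in the sector order above):
  C_11 = (0.70)(0.70) − (-0.35)(-0.30) = 0.3850
  C_12 = −[(-0.05)(0.70) − (-0.35)(-0.05)] = 0.0525
  C_13 = (-0.05)(-0.30) − (0.70)(-0.05) = 0.0500
  C_21 = −[(-0.25)(0.70) − (-0.15)(-0.30)] = 0.2200
  C_22 = (0.65)(0.70) − (-0.15)(-0.05) = 0.4475
  C_23 = −[(0.65)(-0.30) − (-0.25)(-0.05)] = 0.2075
  C_31 = (-0.25)(-0.35) − (-0.15)(0.70) = 0.1925
  C_32 = −[(0.65)(-0.35) − (-0.15)(-0.05)] = 0.2350
  C_33 = (0.65)(0.70) − (-0.25)(-0.05) = 0.4425
det(I−A) = Σ_j (I−A)_1j·C_1j = (0.65)(0.3850) + (-0.25)(0.0525) + (-0.15)(0.0500) = 0.229625
adj(I−A) = Cᵀ =
  [ 0.3850   0.2200   0.1925]
  [ 0.0525   0.4475   0.2350]
  [ 0.0500   0.2075   0.4425]
(I − A)⁻¹ = adj(I−A) / det(I−A) ≈
  [   1.6766     0.9581     0.8383]
  [   0.2286     1.9488     1.0234]
  [   0.2177     0.9036     1.9271]
x = (I − A)⁻¹ d = adj(I−A)·d / det(I−A), with det(I−A) = 0.229625:
  x_1 = (0.3850·65 + 0.2200·105 + 0.1925·105) / 0.229625 = 68.3375 / 0.229625 ≈ 297.60
  x_2 = (0.0525·65 + 0.4475·105 + 0.2350·105) / 0.229625 = 75.075 / 0.229625 ≈ 326.95
  x_3 = (0.0500·65 + 0.2075·105 + 0.4425·105) / 0.229625 = 71.50 / 0.229625 ≈ 311.38

x_1 = 297.60, x_2 = 326.95, x_3 = 311.38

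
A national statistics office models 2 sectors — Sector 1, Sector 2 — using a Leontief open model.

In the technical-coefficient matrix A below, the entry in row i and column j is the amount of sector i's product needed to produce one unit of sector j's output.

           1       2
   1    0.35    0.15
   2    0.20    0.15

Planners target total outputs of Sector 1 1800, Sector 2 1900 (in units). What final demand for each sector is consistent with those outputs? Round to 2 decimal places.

d_1 = 885.00, d_2 = 1255.00

I − A =
  [   0.65    -0.15]
  [  -0.20     0.85]
d = (I − A) x:
  d_1 = (+0.65)·1800 + (-0.15)·1900 = 885.00
  d_2 = (-0.20)·1800 + (+0.85)·1900 = 1255.00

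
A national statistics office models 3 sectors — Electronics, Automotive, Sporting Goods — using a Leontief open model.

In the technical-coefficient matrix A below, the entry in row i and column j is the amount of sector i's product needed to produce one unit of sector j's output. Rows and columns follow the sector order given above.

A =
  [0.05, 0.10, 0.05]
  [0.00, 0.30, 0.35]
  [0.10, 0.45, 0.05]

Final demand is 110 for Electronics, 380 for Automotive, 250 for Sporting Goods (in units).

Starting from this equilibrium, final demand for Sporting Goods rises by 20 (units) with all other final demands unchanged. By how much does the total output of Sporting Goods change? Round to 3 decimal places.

Δx_3 = 27.993

I − A =
  [   0.95    -0.10    -0.05]
  [   0.00     0.70    -0.35]
  [  -0.10    -0.45     0.95]
Cofactors of I−A, C_ij = (−1)^(i+j)·(minor ij) (rows/columns in the sector order above):
  C_11 = (0.70)(0.95) − (-0.35)(-0.45) = 0.5075
  C_12 = −[(0.00)(0.95) − (-0.35)(-0.10)] = 0.0350
  C_13 = (0.00)(-0.45) − (0.70)(-0.10) = 0.0700
  C_21 = −[(-0.10)(0.95) − (-0.05)(-0.45)] = 0.1175
  C_22 = (0.95)(0.95) − (-0.05)(-0.10) = 0.8975
  C_23 = −[(0.95)(-0.45) − (-0.10)(-0.10)] = 0.4375
  C_31 = (-0.10)(-0.35) − (-0.05)(0.70) = 0.0700
  C_32 = −[(0.95)(-0.35) − (-0.05)(0.00)] = 0.3325
  C_33 = (0.95)(0.70) − (-0.10)(0.00) = 0.6650
det(I−A) = Σ_j (I−A)_1j·C_1j = (0.95)(0.5075) + (-0.10)(0.0350) + (-0.05)(0.0700) = 0.475125
adj(I−A) = Cᵀ =
  [ 0.5075   0.1175   0.0700]
  [ 0.0350   0.8975   0.3325]
  [ 0.0700   0.4375   0.6650]
(I − A)⁻¹ = adj(I−A) / det(I−A) ≈
  [   1.0681     0.2473     0.1473]
  [   0.0737     1.8890     0.6998]
  [   0.1473     0.9208     1.3996]
Δx = (I − A)⁻¹ Δd with Δd having +20 in the Sporting Goods component and 0 elsewhere.
So Δx_3 = L_33 · (+20), where L_33 = adj(I−A)_33 / det(I−A) = 0.6650 / 0.475125.
Δx_3 = 0.6650 × (+20) / 0.475125 = 13.30 / 0.475125 ≈ 27.993.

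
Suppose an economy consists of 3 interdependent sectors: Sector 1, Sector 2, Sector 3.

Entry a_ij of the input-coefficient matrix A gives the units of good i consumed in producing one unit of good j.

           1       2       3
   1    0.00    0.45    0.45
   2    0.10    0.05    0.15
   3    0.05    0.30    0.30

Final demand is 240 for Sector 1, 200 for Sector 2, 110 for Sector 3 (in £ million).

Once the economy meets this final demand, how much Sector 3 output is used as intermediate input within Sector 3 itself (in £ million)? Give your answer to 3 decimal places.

z_33 = 99.582

I − A =
  [   1.00    -0.45    -0.45]
  [  -0.10     0.95    -0.15]
  [  -0.05    -0.30     0.70]
Cofactors of I−A, C_ij = (−1)^(i+j)·(minor ij) (rows/columns in the sector order above):
  C_11 = (0.95)(0.70) − (-0.15)(-0.30) = 0.6200
  C_12 = −[(-0.10)(0.70) − (-0.15)(-0.05)] = 0.0775
  C_13 = (-0.10)(-0.30) − (0.95)(-0.05) = 0.0775
  C_21 = −[(-0.45)(0.70) − (-0.45)(-0.30)] = 0.4500
  C_22 = (1.00)(0.70) − (-0.45)(-0.05) = 0.6775
  C_23 = −[(1.00)(-0.30) − (-0.45)(-0.05)] = 0.3225
  C_31 = (-0.45)(-0.15) − (-0.45)(0.95) = 0.4950
  C_32 = −[(1.00)(-0.15) − (-0.45)(-0.10)] = 0.1950
  C_33 = (1.00)(0.95) − (-0.45)(-0.10) = 0.9050
det(I−A) = Σ_j (I−A)_1j·C_1j = (1.00)(0.6200) + (-0.45)(0.0775) + (-0.45)(0.0775) = 0.55025
adj(I−A) = Cᵀ =
  [ 0.6200   0.4500   0.4950]
  [ 0.0775   0.6775   0.1950]
  [ 0.0775   0.3225   0.9050]
(I − A)⁻¹ = adj(I−A) / det(I−A) ≈
  [   1.1268     0.8178     0.8996]
  [   0.1408     1.2313     0.3544]
  [   0.1408     0.5861     1.6447]
First solve x = (I − A)⁻¹ d = adj(I−A)·d / det(I−A); in particular x_3 = (0.0775·240 + 0.3225·200 + 0.9050·110) / 0.55025 = 182.65 / 0.55025 ≈ 331.94003.
Intermediate flow from 3 to 3: z_33 = a_33 · x_3 = 0.30 × 182.65 / 0.55025 = 54.795 / 0.55025 ≈ 99.582.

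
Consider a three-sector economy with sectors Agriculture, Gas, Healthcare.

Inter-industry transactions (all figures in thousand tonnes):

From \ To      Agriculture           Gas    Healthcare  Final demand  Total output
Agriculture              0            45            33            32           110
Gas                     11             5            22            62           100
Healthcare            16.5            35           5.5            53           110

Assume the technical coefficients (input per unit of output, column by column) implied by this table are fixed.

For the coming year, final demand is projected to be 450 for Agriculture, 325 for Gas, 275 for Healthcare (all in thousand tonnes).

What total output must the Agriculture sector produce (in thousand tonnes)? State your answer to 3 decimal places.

Technical coefficients a_ij = z_ij / X_j:
  a_AA = 0/110 = 0.00, a_GA = 11/110 = 0.10, a_HA = 16.5/110 = 0.15
  a_AG = 45/100 = 0.45, a_GG = 5/100 = 0.05, a_HG = 35/100 = 0.35
  a_AH = 33/110 = 0.30, a_GH = 22/110 = 0.20, a_HH = 5.5/110 = 0.05
I − A =
  [   1.00    -0.45    -0.30]
  [  -0.10     0.95    -0.20]
  [  -0.15    -0.35     0.95]
Cofactors of I−A, C_ij = (−1)^(i+j)·(minor ij) (rows/columns in the sector order above):
  C_11 = (0.95)(0.95) − (-0.20)(-0.35) = 0.8325
  C_12 = −[(-0.10)(0.95) − (-0.20)(-0.15)] = 0.1250
  C_13 = (-0.10)(-0.35) − (0.95)(-0.15) = 0.1775
  C_21 = −[(-0.45)(0.95) − (-0.30)(-0.35)] = 0.5325
  C_22 = (1.00)(0.95) − (-0.30)(-0.15) = 0.9050
  C_23 = −[(1.00)(-0.35) − (-0.45)(-0.15)] = 0.4175
  C_31 = (-0.45)(-0.20) − (-0.30)(0.95) = 0.3750
  C_32 = −[(1.00)(-0.20) − (-0.30)(-0.10)] = 0.2300
  C_33 = (1.00)(0.95) − (-0.45)(-0.10) = 0.9050
det(I−A) = Σ_j (I−A)_1j·C_1j = (1.00)(0.8325) + (-0.45)(0.1250) + (-0.30)(0.1775) = 0.7230
adj(I−A) = Cᵀ =
  [ 0.8325   0.5325   0.3750]
  [ 0.1250   0.9050   0.2300]
  [ 0.1775   0.4175   0.9050]
(I − A)⁻¹ = adj(I−A) / det(I−A) ≈
  [   1.1515     0.7365     0.5187]
  [   0.1729     1.2517     0.3181]
  [   0.2455     0.5775     1.2517]
x = (I − A)⁻¹ d = adj(I−A)·d / det(I−A), with det(I−A) = 0.7230:
  x_A = (0.8325·450 + 0.5325·325 + 0.3750·275) / 0.7230 = 650.8125 / 0.7230 ≈ 900.156
  x_G = (0.1250·450 + 0.9050·325 + 0.2300·275) / 0.7230 = 413.625 / 0.7230 ≈ 572.095
  x_H = (0.1775·450 + 0.4175·325 + 0.9050·275) / 0.7230 = 464.4375 / 0.7230 ≈ 642.376

x_A = 900.156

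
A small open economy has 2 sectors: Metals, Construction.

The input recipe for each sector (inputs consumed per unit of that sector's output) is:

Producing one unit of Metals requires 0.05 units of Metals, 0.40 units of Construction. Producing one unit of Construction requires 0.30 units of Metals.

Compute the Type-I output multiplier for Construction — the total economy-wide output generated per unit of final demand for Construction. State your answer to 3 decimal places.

m_C = 1.506

I − A =
  [   0.95    -0.30]
  [  -0.40     1.00]
det(I−A) = (0.95)(1.00) − (-0.30)(-0.40) = 0.8300
adj(I−A) = [[1.00, 0.30], [0.40, 0.95]]
(I − A)⁻¹ = adj(I−A) / det(I−A) ≈
  [   1.2048     0.3614]
  [   0.4819     1.1446]
The output multiplier for sector j is the column-j sum of the Leontief inverse (I − A)⁻¹ = adj(I−A) / det(I−A).
Column C of adj(I−A): (0.30, 0.95); det(I−A) = 0.8300.
m_C = (0.30 + 0.95) / 0.8300 = 1.25 / 0.8300 ≈ 1.506.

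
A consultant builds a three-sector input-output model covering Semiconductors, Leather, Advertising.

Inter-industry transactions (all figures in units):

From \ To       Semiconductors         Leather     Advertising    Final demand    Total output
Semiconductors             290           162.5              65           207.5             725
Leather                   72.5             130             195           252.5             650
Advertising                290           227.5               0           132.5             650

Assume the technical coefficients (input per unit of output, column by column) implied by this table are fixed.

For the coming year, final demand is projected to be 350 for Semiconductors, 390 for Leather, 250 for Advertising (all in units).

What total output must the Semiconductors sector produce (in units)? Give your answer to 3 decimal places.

Technical coefficients a_ij = z_ij / X_j:
  a_SS = 290/725 = 0.40, a_LS = 72.5/725 = 0.10, a_AS = 290/725 = 0.40
  a_SL = 162.5/650 = 0.25, a_LL = 130/650 = 0.20, a_AL = 227.5/650 = 0.35
  a_SA = 65/650 = 0.10, a_LA = 195/650 = 0.30, a_AA = 0/650 = 0.00
I − A =
  [   0.60    -0.25    -0.10]
  [  -0.10     0.80    -0.30]
  [  -0.40    -0.35     1.00]
Cofactors of I−A, C_ij = (−1)^(i+j)·(minor ij) (rows/columns in the sector order above):
  C_11 = (0.80)(1.00) − (-0.30)(-0.35) = 0.6950
  C_12 = −[(-0.10)(1.00) − (-0.30)(-0.40)] = 0.2200
  C_13 = (-0.10)(-0.35) − (0.80)(-0.40) = 0.3550
  C_21 = −[(-0.25)(1.00) − (-0.10)(-0.35)] = 0.2850
  C_22 = (0.60)(1.00) − (-0.10)(-0.40) = 0.5600
  C_23 = −[(0.60)(-0.35) − (-0.25)(-0.40)] = 0.3100
  C_31 = (-0.25)(-0.30) − (-0.10)(0.80) = 0.1550
  C_32 = −[(0.60)(-0.30) − (-0.10)(-0.10)] = 0.1900
  C_33 = (0.60)(0.80) − (-0.25)(-0.10) = 0.4550
det(I−A) = Σ_j (I−A)_1j·C_1j = (0.60)(0.6950) + (-0.25)(0.2200) + (-0.10)(0.3550) = 0.3265
adj(I−A) = Cᵀ =
  [ 0.6950   0.2850   0.1550]
  [ 0.2200   0.5600   0.1900]
  [ 0.3550   0.3100   0.4550]
(I − A)⁻¹ = adj(I−A) / det(I−A) ≈
  [   2.1286     0.8729     0.4747]
  [   0.6738     1.7152     0.5819]
  [   1.0873     0.9495     1.3936]
x = (I − A)⁻¹ d = adj(I−A)·d / det(I−A), with det(I−A) = 0.3265:
  x_S = (0.6950·350 + 0.2850·390 + 0.1550·250) / 0.3265 = 393.15 / 0.3265 ≈ 1204.135
  x_L = (0.2200·350 + 0.5600·390 + 0.1900·250) / 0.3265 = 342.90 / 0.3265 ≈ 1050.230
  x_A = (0.3550·350 + 0.3100·390 + 0.4550·250) / 0.3265 = 358.90 / 0.3265 ≈ 1099.234

x_S = 1204.135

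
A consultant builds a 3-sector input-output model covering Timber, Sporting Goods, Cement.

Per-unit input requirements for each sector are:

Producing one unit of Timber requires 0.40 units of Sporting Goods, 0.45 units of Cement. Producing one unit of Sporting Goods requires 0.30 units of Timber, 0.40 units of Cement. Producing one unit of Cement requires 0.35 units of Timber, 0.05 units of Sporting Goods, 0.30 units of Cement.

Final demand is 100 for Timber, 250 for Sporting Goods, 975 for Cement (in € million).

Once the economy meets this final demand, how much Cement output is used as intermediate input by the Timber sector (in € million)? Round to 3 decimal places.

z_CT = 612.425

I − A =
  [   1.00    -0.30    -0.35]
  [  -0.40     1.00    -0.05]
  [  -0.45    -0.40     0.70]
Cofactors of I−A, C_ij = (−1)^(i+j)·(minor ij) (rows/columns in the sector order above):
  C_11 = (1.00)(0.70) − (-0.05)(-0.40) = 0.6800
  C_12 = −[(-0.40)(0.70) − (-0.05)(-0.45)] = 0.3025
  C_13 = (-0.40)(-0.40) − (1.00)(-0.45) = 0.6100
  C_21 = −[(-0.30)(0.70) − (-0.35)(-0.40)] = 0.3500
  C_22 = (1.00)(0.70) − (-0.35)(-0.45) = 0.5425
  C_23 = −[(1.00)(-0.40) − (-0.30)(-0.45)] = 0.5350
  C_31 = (-0.30)(-0.05) − (-0.35)(1.00) = 0.3650
  C_32 = −[(1.00)(-0.05) − (-0.35)(-0.40)] = 0.1900
  C_33 = (1.00)(1.00) − (-0.30)(-0.40) = 0.8800
det(I−A) = Σ_j (I−A)_1j·C_1j = (1.00)(0.6800) + (-0.30)(0.3025) + (-0.35)(0.6100) = 0.37575
adj(I−A) = Cᵀ =
  [ 0.6800   0.3500   0.3650]
  [ 0.3025   0.5425   0.1900]
  [ 0.6100   0.5350   0.8800]
(I − A)⁻¹ = adj(I−A) / det(I−A) ≈
  [   1.8097     0.9315     0.9714]
  [   0.8051     1.4438     0.5057]
  [   1.6234     1.4238     2.3420]
First solve x = (I − A)⁻¹ d = adj(I−A)·d / det(I−A); in particular x_T = (0.6800·100 + 0.3500·250 + 0.3650·975) / 0.37575 = 511.375 / 0.37575 ≈ 1360.94478.
Intermediate flow from C to T: z_CT = a_CT · x_T = 0.45 × 511.375 / 0.37575 = 230.11875 / 0.37575 ≈ 612.425.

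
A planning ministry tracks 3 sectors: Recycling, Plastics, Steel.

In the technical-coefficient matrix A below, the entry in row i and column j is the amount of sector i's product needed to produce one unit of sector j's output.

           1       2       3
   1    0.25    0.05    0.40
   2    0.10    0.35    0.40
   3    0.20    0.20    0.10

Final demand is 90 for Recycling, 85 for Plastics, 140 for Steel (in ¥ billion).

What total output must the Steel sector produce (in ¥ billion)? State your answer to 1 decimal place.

x_3 = 305.1

I − A =
  [   0.75    -0.05    -0.40]
  [  -0.10     0.65    -0.40]
  [  -0.20    -0.20     0.90]
Cofactors of I−A, C_ij = (−1)^(i+j)·(minor ij) (rows/columns in the sector order above):
  C_11 = (0.65)(0.90) − (-0.40)(-0.20) = 0.5050
  C_12 = −[(-0.10)(0.90) − (-0.40)(-0.20)] = 0.1700
  C_13 = (-0.10)(-0.20) − (0.65)(-0.20) = 0.1500
  C_21 = −[(-0.05)(0.90) − (-0.40)(-0.20)] = 0.1250
  C_22 = (0.75)(0.90) − (-0.40)(-0.20) = 0.5950
  C_23 = −[(0.75)(-0.20) − (-0.05)(-0.20)] = 0.1600
  C_31 = (-0.05)(-0.40) − (-0.40)(0.65) = 0.2800
  C_32 = −[(0.75)(-0.40) − (-0.40)(-0.10)] = 0.3400
  C_33 = (0.75)(0.65) − (-0.05)(-0.10) = 0.4825
det(I−A) = Σ_j (I−A)_1j·C_1j = (0.75)(0.5050) + (-0.05)(0.1700) + (-0.40)(0.1500) = 0.31025
adj(I−A) = Cᵀ =
  [ 0.5050   0.1250   0.2800]
  [ 0.1700   0.5950   0.3400]
  [ 0.1500   0.1600   0.4825]
(I − A)⁻¹ = adj(I−A) / det(I−A) ≈
  [   1.6277     0.4029     0.9025]
  [   0.5479     1.9178     1.0959]
  [   0.4835     0.5157     1.5552]
x = (I − A)⁻¹ d = adj(I−A)·d / det(I−A), with det(I−A) = 0.31025:
  x_1 = (0.5050·90 + 0.1250·85 + 0.2800·140) / 0.31025 = 95.275 / 0.31025 ≈ 307.1
  x_2 = (0.1700·90 + 0.5950·85 + 0.3400·140) / 0.31025 = 113.475 / 0.31025 ≈ 365.8
  x_3 = (0.1500·90 + 0.1600·85 + 0.4825·140) / 0.31025 = 94.65 / 0.31025 ≈ 305.1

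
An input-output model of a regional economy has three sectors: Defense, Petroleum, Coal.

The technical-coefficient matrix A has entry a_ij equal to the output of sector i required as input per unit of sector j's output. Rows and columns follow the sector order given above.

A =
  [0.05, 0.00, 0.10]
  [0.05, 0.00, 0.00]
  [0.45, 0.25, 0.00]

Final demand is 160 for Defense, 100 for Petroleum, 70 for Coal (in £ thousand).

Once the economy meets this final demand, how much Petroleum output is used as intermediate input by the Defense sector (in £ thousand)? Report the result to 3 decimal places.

I − A =
  [   0.95     0.00    -0.10]
  [  -0.05     1.00     0.00]
  [  -0.45    -0.25     1.00]
Cofactors of I−A, C_ij = (−1)^(i+j)·(minor ij) (rows/columns in the sector order above):
  C_11 = (1.00)(1.00) − (0.00)(-0.25) = 1.0000
  C_12 = −[(-0.05)(1.00) − (0.00)(-0.45)] = 0.0500
  C_13 = (-0.05)(-0.25) − (1.00)(-0.45) = 0.4625
  C_21 = −[(0.00)(1.00) − (-0.10)(-0.25)] = 0.0250
  C_22 = (0.95)(1.00) − (-0.10)(-0.45) = 0.9050
  C_23 = −[(0.95)(-0.25) − (0.00)(-0.45)] = 0.2375
  C_31 = (0.00)(0.00) − (-0.10)(1.00) = 0.1000
  C_32 = −[(0.95)(0.00) − (-0.10)(-0.05)] = 0.0050
  C_33 = (0.95)(1.00) − (0.00)(-0.05) = 0.9500
det(I−A) = Σ_j (I−A)_1j·C_1j = (0.95)(1.0000) + (0.00)(0.0500) + (-0.10)(0.4625) = 0.90375
adj(I−A) = Cᵀ =
  [ 1.0000   0.0250   0.1000]
  [ 0.0500   0.9050   0.0050]
  [ 0.4625   0.2375   0.9500]
(I − A)⁻¹ = adj(I−A) / det(I−A) ≈
  [   1.1065     0.0277     0.1107]
  [   0.0553     1.0014     0.0055]
  [   0.5118     0.2628     1.0512]
First solve x = (I − A)⁻¹ d = adj(I−A)·d / det(I−A); in particular x_1 = (1.0000·160 + 0.0250·100 + 0.1000·70) / 0.90375 = 169.50 / 0.90375 ≈ 187.55187.
Intermediate flow from 2 to 1: z_21 = a_21 · x_1 = 0.05 × 169.50 / 0.90375 = 8.475 / 0.90375 ≈ 9.378.

z_21 = 9.378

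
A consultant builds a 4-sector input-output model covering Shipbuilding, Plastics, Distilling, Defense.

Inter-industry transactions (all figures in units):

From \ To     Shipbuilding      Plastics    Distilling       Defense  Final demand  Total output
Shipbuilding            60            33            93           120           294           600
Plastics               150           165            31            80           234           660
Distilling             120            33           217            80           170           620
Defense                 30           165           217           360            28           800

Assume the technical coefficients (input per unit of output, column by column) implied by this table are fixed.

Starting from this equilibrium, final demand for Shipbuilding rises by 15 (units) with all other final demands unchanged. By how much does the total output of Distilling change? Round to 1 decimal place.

Δx_3 = 8.8

Technical coefficients a_ij = z_ij / X_j:
  a_11 = 60/600 = 0.10, a_21 = 150/600 = 0.25, a_31 = 120/600 = 0.20, a_41 = 30/600 = 0.05
  a_12 = 33/660 = 0.05, a_22 = 165/660 = 0.25, a_32 = 33/660 = 0.05, a_42 = 165/660 = 0.25
  a_13 = 93/620 = 0.15, a_23 = 31/620 = 0.05, a_33 = 217/620 = 0.35, a_43 = 217/620 = 0.35
  a_14 = 120/800 = 0.15, a_24 = 80/800 = 0.10, a_34 = 80/800 = 0.10, a_44 = 360/800 = 0.45
I − A =
  [   0.90    -0.05    -0.15    -0.15]
  [  -0.25     0.75    -0.05    -0.10]
  [  -0.20    -0.05     0.65    -0.10]
  [  -0.05    -0.25    -0.35     0.55]
Compute the cofactors C_ij = (−1)^(i+j)·(3×3 minor ij) of I−A; the adjugate is their transpose:
adj(I−A) = Cᵀ =
  [ 0.221250   0.051000   0.102500   0.088250]
  [ 0.096625   0.257625   0.090375   0.089625]
  [ 0.094625   0.060125   0.326625   0.096125]
  [ 0.124250   0.160000   0.258250   0.403500]
det(I−A) = Σ_j (I−A)_1j·C_1j = (0.90)(0.221250) + (-0.05)(0.096625) + (-0.15)(0.094625) + (-0.15)(0.124250) = 0.1614625
(I − A)⁻¹ = adj(I−A) / det(I−A) ≈
  [   1.3703     0.3159     0.6348     0.5466]
  [   0.5984     1.5956     0.5597     0.5551]
  [   0.5860     0.3724     2.0229     0.5953]
  [   0.7695     0.9909     1.5994     2.4990]
Δx = (I − A)⁻¹ Δd with Δd having +15 in the Shipbuilding component and 0 elsewhere.
So Δx_3 = L_31 · (+15), where L_31 = adj(I−A)_31 / det(I−A) = 0.094625 / 0.1614625.
Δx_3 = 0.094625 × (+15) / 0.1614625 = 1.419375 / 0.1614625 ≈ 8.8.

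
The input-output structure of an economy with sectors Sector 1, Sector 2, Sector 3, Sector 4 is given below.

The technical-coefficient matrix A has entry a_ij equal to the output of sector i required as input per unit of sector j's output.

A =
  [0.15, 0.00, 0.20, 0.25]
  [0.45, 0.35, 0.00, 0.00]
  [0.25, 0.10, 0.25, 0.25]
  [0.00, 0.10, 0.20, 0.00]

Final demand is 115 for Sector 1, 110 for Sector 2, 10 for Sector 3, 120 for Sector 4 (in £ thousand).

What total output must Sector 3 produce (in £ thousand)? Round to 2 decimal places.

x_3 = 202.80

I − A =
  [   0.85     0.00    -0.20    -0.25]
  [  -0.45     0.65     0.00     0.00]
  [  -0.25    -0.10     0.75    -0.25]
  [   0.00    -0.10    -0.20     1.00]
Compute the cofactors C_ij = (−1)^(i+j)·(3×3 minor ij) of I−A; the adjugate is their transpose:
adj(I−A) = Cᵀ =
  [ 0.455000   0.048750   0.162500   0.154375]
  [ 0.315000   0.532500   0.112500   0.106875]
  [ 0.218750   0.112500   0.541250   0.190000]
  [ 0.075250   0.075750   0.119500   0.372875]
det(I−A) = Σ_j (I−A)_1j·C_1j = (0.85)(0.455000) + (0.00)(0.315000) + (-0.20)(0.218750) + (-0.25)(0.075250) = 0.3241875
(I − A)⁻¹ = adj(I−A) / det(I−A) ≈
  [   1.4035     0.1504     0.5013     0.4762]
  [   0.9717     1.6426     0.3470     0.3297]
  [   0.6748     0.3470     1.6696     0.5861]
  [   0.2321     0.2337     0.3686     1.1502]
x = (I − A)⁻¹ d = adj(I−A)·d / det(I−A), with det(I−A) = 0.3241875:
  x_1 = (0.455000·115 + 0.048750·110 + 0.162500·10 + 0.154375·120) / 0.3241875 = 77.8375 / 0.3241875 ≈ 240.10
  x_2 = (0.315000·115 + 0.532500·110 + 0.112500·10 + 0.106875·120) / 0.3241875 = 108.75 / 0.3241875 ≈ 335.45
  x_3 = (0.218750·115 + 0.112500·110 + 0.541250·10 + 0.190000·120) / 0.3241875 = 65.74375 / 0.3241875 ≈ 202.80
  x_4 = (0.075250·115 + 0.075750·110 + 0.119500·10 + 0.372875·120) / 0.3241875 = 62.92625 / 0.3241875 ≈ 194.10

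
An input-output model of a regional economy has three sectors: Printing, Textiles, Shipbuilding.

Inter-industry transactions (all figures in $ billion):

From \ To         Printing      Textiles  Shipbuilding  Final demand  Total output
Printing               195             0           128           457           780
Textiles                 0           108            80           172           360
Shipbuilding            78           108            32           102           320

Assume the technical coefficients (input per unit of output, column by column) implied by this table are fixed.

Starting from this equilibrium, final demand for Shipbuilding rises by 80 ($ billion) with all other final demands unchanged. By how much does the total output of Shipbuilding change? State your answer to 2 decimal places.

Technical coefficients a_ij = z_ij / X_j:
  a_11 = 195/780 = 0.25, a_21 = 0/780 = 0.00, a_31 = 78/780 = 0.10
  a_12 = 0/360 = 0.00, a_22 = 108/360 = 0.30, a_32 = 108/360 = 0.30
  a_13 = 128/320 = 0.40, a_23 = 80/320 = 0.25, a_33 = 32/320 = 0.10
I − A =
  [   0.75     0.00    -0.40]
  [   0.00     0.70    -0.25]
  [  -0.10    -0.30     0.90]
Cofactors of I−A, C_ij = (−1)^(i+j)·(minor ij) (rows/columns in the sector order above):
  C_11 = (0.70)(0.90) − (-0.25)(-0.30) = 0.5550
  C_12 = −[(0.00)(0.90) − (-0.25)(-0.10)] = 0.0250
  C_13 = (0.00)(-0.30) − (0.70)(-0.10) = 0.0700
  C_21 = −[(0.00)(0.90) − (-0.40)(-0.30)] = 0.1200
  C_22 = (0.75)(0.90) − (-0.40)(-0.10) = 0.6350
  C_23 = −[(0.75)(-0.30) − (0.00)(-0.10)] = 0.2250
  C_31 = (0.00)(-0.25) − (-0.40)(0.70) = 0.2800
  C_32 = −[(0.75)(-0.25) − (-0.40)(0.00)] = 0.1875
  C_33 = (0.75)(0.70) − (0.00)(0.00) = 0.5250
det(I−A) = Σ_j (I−A)_1j·C_1j = (0.75)(0.5550) + (0.00)(0.0250) + (-0.40)(0.0700) = 0.38825
adj(I−A) = Cᵀ =
  [ 0.5550   0.1200   0.2800]
  [ 0.0250   0.6350   0.1875]
  [ 0.0700   0.2250   0.5250]
(I − A)⁻¹ = adj(I−A) / det(I−A) ≈
  [   1.4295     0.3091     0.7212]
  [   0.0644     1.6355     0.4829]
  [   0.1803     0.5795     1.3522]
Δx = (I − A)⁻¹ Δd with Δd having +80 in the Shipbuilding component and 0 elsewhere.
So Δx_3 = L_33 · (+80), where L_33 = adj(I−A)_33 / det(I−A) = 0.5250 / 0.38825.
Δx_3 = 0.5250 × (+80) / 0.38825 = 42.00 / 0.38825 ≈ 108.18.

Δx_3 = 108.18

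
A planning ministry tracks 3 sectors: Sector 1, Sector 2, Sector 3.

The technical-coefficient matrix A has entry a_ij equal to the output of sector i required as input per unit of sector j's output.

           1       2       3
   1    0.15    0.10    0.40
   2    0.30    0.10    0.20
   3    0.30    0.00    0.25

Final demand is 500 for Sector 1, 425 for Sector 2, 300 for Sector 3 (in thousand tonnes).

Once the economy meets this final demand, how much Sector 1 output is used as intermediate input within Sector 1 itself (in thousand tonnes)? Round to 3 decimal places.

I − A =
  [   0.85    -0.10    -0.40]
  [  -0.30     0.90    -0.20]
  [  -0.30     0.00     0.75]
Cofactors of I−A, C_ij = (−1)^(i+j)·(minor ij) (rows/columns in the sector order above):
  C_11 = (0.90)(0.75) − (-0.20)(0.00) = 0.6750
  C_12 = −[(-0.30)(0.75) − (-0.20)(-0.30)] = 0.2850
  C_13 = (-0.30)(0.00) − (0.90)(-0.30) = 0.2700
  C_21 = −[(-0.10)(0.75) − (-0.40)(0.00)] = 0.0750
  C_22 = (0.85)(0.75) − (-0.40)(-0.30) = 0.5175
  C_23 = −[(0.85)(0.00) − (-0.10)(-0.30)] = 0.0300
  C_31 = (-0.10)(-0.20) − (-0.40)(0.90) = 0.3800
  C_32 = −[(0.85)(-0.20) − (-0.40)(-0.30)] = 0.2900
  C_33 = (0.85)(0.90) − (-0.10)(-0.30) = 0.7350
det(I−A) = Σ_j (I−A)_1j·C_1j = (0.85)(0.6750) + (-0.10)(0.2850) + (-0.40)(0.2700) = 0.43725
adj(I−A) = Cᵀ =
  [ 0.6750   0.0750   0.3800]
  [ 0.2850   0.5175   0.2900]
  [ 0.2700   0.0300   0.7350]
(I − A)⁻¹ = adj(I−A) / det(I−A) ≈
  [   1.5437     0.1715     0.8691]
  [   0.6518     1.1835     0.6632]
  [   0.6175     0.0686     1.6810]
First solve x = (I − A)⁻¹ d = adj(I−A)·d / det(I−A); in particular x_1 = (0.6750·500 + 0.0750·425 + 0.3800·300) / 0.43725 = 483.375 / 0.43725 ≈ 1105.48885.
Intermediate flow from 1 to 1: z_11 = a_11 · x_1 = 0.15 × 483.375 / 0.43725 = 72.50625 / 0.43725 ≈ 165.823.

z_11 = 165.823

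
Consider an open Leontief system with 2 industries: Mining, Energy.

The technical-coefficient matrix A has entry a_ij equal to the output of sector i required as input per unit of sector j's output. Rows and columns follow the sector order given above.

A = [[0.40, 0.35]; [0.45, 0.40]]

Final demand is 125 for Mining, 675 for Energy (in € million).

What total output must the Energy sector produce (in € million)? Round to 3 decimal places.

x_E = 2277.778

I − A =
  [   0.60    -0.35]
  [  -0.45     0.60]
det(I−A) = (0.60)(0.60) − (-0.35)(-0.45) = 0.2025
adj(I−A) = [[0.60, 0.35], [0.45, 0.60]]
(I − A)⁻¹ = adj(I−A) / det(I−A) ≈
  [   2.9630     1.7284]
  [   2.2222     2.9630]
x = (I − A)⁻¹ d = adj(I−A)·d / det(I−A), with det(I−A) = 0.2025:
  x_M = (0.60·125 + 0.35·675) / 0.2025 = 311.25 / 0.2025 ≈ 1537.037
  x_E = (0.45·125 + 0.60·675) / 0.2025 = 461.25 / 0.2025 ≈ 2277.778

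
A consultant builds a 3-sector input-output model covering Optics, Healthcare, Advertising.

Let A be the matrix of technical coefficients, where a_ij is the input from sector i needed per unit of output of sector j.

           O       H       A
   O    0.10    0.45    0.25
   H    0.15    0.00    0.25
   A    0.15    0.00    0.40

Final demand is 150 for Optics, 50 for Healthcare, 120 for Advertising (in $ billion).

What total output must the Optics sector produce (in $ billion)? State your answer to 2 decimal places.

x_O = 330.24

I − A =
  [   0.90    -0.45    -0.25]
  [  -0.15     1.00    -0.25]
  [  -0.15     0.00     0.60]
Cofactors of I−A, C_ij = (−1)^(i+j)·(minor ij) (rows/columns in the sector order above):
  C_11 = (1.00)(0.60) − (-0.25)(0.00) = 0.6000
  C_12 = −[(-0.15)(0.60) − (-0.25)(-0.15)] = 0.1275
  C_13 = (-0.15)(0.00) − (1.00)(-0.15) = 0.1500
  C_21 = −[(-0.45)(0.60) − (-0.25)(0.00)] = 0.2700
  C_22 = (0.90)(0.60) − (-0.25)(-0.15) = 0.5025
  C_23 = −[(0.90)(0.00) − (-0.45)(-0.15)] = 0.0675
  C_31 = (-0.45)(-0.25) − (-0.25)(1.00) = 0.3625
  C_32 = −[(0.90)(-0.25) − (-0.25)(-0.15)] = 0.2625
  C_33 = (0.90)(1.00) − (-0.45)(-0.15) = 0.8325
det(I−A) = Σ_j (I−A)_1j·C_1j = (0.90)(0.6000) + (-0.45)(0.1275) + (-0.25)(0.1500) = 0.445125
adj(I−A) = Cᵀ =
  [ 0.6000   0.2700   0.3625]
  [ 0.1275   0.5025   0.2625]
  [ 0.1500   0.0675   0.8325]
(I − A)⁻¹ = adj(I−A) / det(I−A) ≈
  [   1.3479     0.6066     0.8144]
  [   0.2864     1.1289     0.5897]
  [   0.3370     0.1516     1.8703]
x = (I − A)⁻¹ d = adj(I−A)·d / det(I−A), with det(I−A) = 0.445125:
  x_O = (0.6000·150 + 0.2700·50 + 0.3625·120) / 0.445125 = 147.00 / 0.445125 ≈ 330.24
  x_H = (0.1275·150 + 0.5025·50 + 0.2625·120) / 0.445125 = 75.75 / 0.445125 ≈ 170.18
  x_A = (0.1500·150 + 0.0675·50 + 0.8325·120) / 0.445125 = 125.775 / 0.445125 ≈ 282.56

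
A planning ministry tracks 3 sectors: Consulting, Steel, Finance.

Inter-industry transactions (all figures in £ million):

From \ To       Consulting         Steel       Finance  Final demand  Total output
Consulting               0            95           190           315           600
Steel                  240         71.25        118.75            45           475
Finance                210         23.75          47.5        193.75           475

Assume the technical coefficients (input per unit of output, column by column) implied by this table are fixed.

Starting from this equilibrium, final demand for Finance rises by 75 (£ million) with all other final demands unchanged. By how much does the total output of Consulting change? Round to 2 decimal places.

Technical coefficients a_ij = z_ij / X_j:
  a_CC = 0/600 = 0.00, a_SC = 240/600 = 0.40, a_FC = 210/600 = 0.35
  a_CS = 95/475 = 0.20, a_SS = 71.25/475 = 0.15, a_FS = 23.75/475 = 0.05
  a_CF = 190/475 = 0.40, a_SF = 118.75/475 = 0.25, a_FF = 47.5/475 = 0.10
I − A =
  [   1.00    -0.20    -0.40]
  [  -0.40     0.85    -0.25]
  [  -0.35    -0.05     0.90]
Cofactors of I−A, C_ij = (−1)^(i+j)·(minor ij) (rows/columns in the sector order above):
  C_11 = (0.85)(0.90) − (-0.25)(-0.05) = 0.7525
  C_12 = −[(-0.40)(0.90) − (-0.25)(-0.35)] = 0.4475
  C_13 = (-0.40)(-0.05) − (0.85)(-0.35) = 0.3175
  C_21 = −[(-0.20)(0.90) − (-0.40)(-0.05)] = 0.2000
  C_22 = (1.00)(0.90) − (-0.40)(-0.35) = 0.7600
  C_23 = −[(1.00)(-0.05) − (-0.20)(-0.35)] = 0.1200
  C_31 = (-0.20)(-0.25) − (-0.40)(0.85) = 0.3900
  C_32 = −[(1.00)(-0.25) − (-0.40)(-0.40)] = 0.4100
  C_33 = (1.00)(0.85) − (-0.20)(-0.40) = 0.7700
det(I−A) = Σ_j (I−A)_1j·C_1j = (1.00)(0.7525) + (-0.20)(0.4475) + (-0.40)(0.3175) = 0.5360
adj(I−A) = Cᵀ =
  [ 0.7525   0.2000   0.3900]
  [ 0.4475   0.7600   0.4100]
  [ 0.3175   0.1200   0.7700]
(I − A)⁻¹ = adj(I−A) / det(I−A) ≈
  [   1.4039     0.3731     0.7276]
  [   0.8349     1.4179     0.7649]
  [   0.5924     0.2239     1.4366]
Δx = (I − A)⁻¹ Δd with Δd having +75 in the Finance component and 0 elsewhere.
So Δx_C = L_CF · (+75), where L_CF = adj(I−A)_CF / det(I−A) = 0.3900 / 0.5360.
Δx_C = 0.3900 × (+75) / 0.5360 = 29.25 / 0.5360 ≈ 54.57.

Δx_C = 54.57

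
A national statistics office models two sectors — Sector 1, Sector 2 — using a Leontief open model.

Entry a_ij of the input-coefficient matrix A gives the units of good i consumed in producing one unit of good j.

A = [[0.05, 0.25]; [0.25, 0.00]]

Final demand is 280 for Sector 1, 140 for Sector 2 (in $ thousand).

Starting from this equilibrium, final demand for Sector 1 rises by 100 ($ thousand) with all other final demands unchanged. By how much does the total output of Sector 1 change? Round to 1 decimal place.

I − A =
  [   0.95    -0.25]
  [  -0.25     1.00]
det(I−A) = (0.95)(1.00) − (-0.25)(-0.25) = 0.8875
adj(I−A) = [[1.00, 0.25], [0.25, 0.95]]
(I − A)⁻¹ = adj(I−A) / det(I−A) ≈
  [   1.1268     0.2817]
  [   0.2817     1.0704]
Δx = (I − A)⁻¹ Δd with Δd having +100 in the Sector 1 component and 0 elsewhere.
So Δx_1 = L_11 · (+100), where L_11 = adj(I−A)_11 / det(I−A) = 1.00 / 0.8875.
Δx_1 = 1.00 × (+100) / 0.8875 = 100.00 / 0.8875 ≈ 112.7.

Δx_1 = 112.7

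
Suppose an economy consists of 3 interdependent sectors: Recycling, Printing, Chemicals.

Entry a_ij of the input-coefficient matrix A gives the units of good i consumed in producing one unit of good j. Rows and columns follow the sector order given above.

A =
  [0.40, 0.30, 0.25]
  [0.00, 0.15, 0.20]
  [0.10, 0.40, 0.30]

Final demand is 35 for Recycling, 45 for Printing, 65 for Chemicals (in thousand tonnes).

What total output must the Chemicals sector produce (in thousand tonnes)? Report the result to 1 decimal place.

x_3 = 171.3

I − A =
  [   0.60    -0.30    -0.25]
  [   0.00     0.85    -0.20]
  [  -0.10    -0.40     0.70]
Cofactors of I−A, C_ij = (−1)^(i+j)·(minor ij) (rows/columns in the sector order above):
  C_11 = (0.85)(0.70) − (-0.20)(-0.40) = 0.5150
  C_12 = −[(0.00)(0.70) − (-0.20)(-0.10)] = 0.0200
  C_13 = (0.00)(-0.40) − (0.85)(-0.10) = 0.0850
  C_21 = −[(-0.30)(0.70) − (-0.25)(-0.40)] = 0.3100
  C_22 = (0.60)(0.70) − (-0.25)(-0.10) = 0.3950
  C_23 = −[(0.60)(-0.40) − (-0.30)(-0.10)] = 0.2700
  C_31 = (-0.30)(-0.20) − (-0.25)(0.85) = 0.2725
  C_32 = −[(0.60)(-0.20) − (-0.25)(0.00)] = 0.1200
  C_33 = (0.60)(0.85) − (-0.30)(0.00) = 0.5100
det(I−A) = Σ_j (I−A)_1j·C_1j = (0.60)(0.5150) + (-0.30)(0.0200) + (-0.25)(0.0850) = 0.28175
adj(I−A) = Cᵀ =
  [ 0.5150   0.3100   0.2725]
  [ 0.0200   0.3950   0.1200]
  [ 0.0850   0.2700   0.5100]
(I − A)⁻¹ = adj(I−A) / det(I−A) ≈
  [   1.8279     1.1003     0.9672]
  [   0.0710     1.4020     0.4259]
  [   0.3017     0.9583     1.8101]
x = (I − A)⁻¹ d = adj(I−A)·d / det(I−A), with det(I−A) = 0.28175:
  x_1 = (0.5150·35 + 0.3100·45 + 0.2725·65) / 0.28175 = 49.6875 / 0.28175 ≈ 176.4
  x_2 = (0.0200·35 + 0.3950·45 + 0.1200·65) / 0.28175 = 26.275 / 0.28175 ≈ 93.3
  x_3 = (0.0850·35 + 0.2700·45 + 0.5100·65) / 0.28175 = 48.275 / 0.28175 ≈ 171.3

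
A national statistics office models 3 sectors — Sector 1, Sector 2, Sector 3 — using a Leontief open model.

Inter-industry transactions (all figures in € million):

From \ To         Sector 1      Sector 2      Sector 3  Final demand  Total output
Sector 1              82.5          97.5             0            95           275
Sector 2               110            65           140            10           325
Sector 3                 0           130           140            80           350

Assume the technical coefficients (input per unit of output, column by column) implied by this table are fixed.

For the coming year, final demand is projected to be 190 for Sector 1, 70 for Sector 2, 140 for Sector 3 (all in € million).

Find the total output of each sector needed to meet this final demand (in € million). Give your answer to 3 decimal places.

x_1 = 593.421, x_2 = 751.316, x_3 = 734.211

Technical coefficients a_ij = z_ij / X_j:
  a_11 = 82.5/275 = 0.30, a_21 = 110/275 = 0.40, a_31 = 0/275 = 0.00
  a_12 = 97.5/325 = 0.30, a_22 = 65/325 = 0.20, a_32 = 130/325 = 0.40
  a_13 = 0/350 = 0.00, a_23 = 140/350 = 0.40, a_33 = 140/350 = 0.40
I − A =
  [   0.70    -0.30     0.00]
  [  -0.40     0.80    -0.40]
  [   0.00    -0.40     0.60]
Cofactors of I−A, C_ij = (−1)^(i+j)·(minor ij) (rows/columns in the sector order above):
  C_11 = (0.80)(0.60) − (-0.40)(-0.40) = 0.3200
  C_12 = −[(-0.40)(0.60) − (-0.40)(0.00)] = 0.2400
  C_13 = (-0.40)(-0.40) − (0.80)(0.00) = 0.1600
  C_21 = −[(-0.30)(0.60) − (0.00)(-0.40)] = 0.1800
  C_22 = (0.70)(0.60) − (0.00)(0.00) = 0.4200
  C_23 = −[(0.70)(-0.40) − (-0.30)(0.00)] = 0.2800
  C_31 = (-0.30)(-0.40) − (0.00)(0.80) = 0.1200
  C_32 = −[(0.70)(-0.40) − (0.00)(-0.40)] = 0.2800
  C_33 = (0.70)(0.80) − (-0.30)(-0.40) = 0.4400
det(I−A) = Σ_j (I−A)_1j·C_1j = (0.70)(0.3200) + (-0.30)(0.2400) + (0.00)(0.1600) = 0.1520
adj(I−A) = Cᵀ =
  [ 0.3200   0.1800   0.1200]
  [ 0.2400   0.4200   0.2800]
  [ 0.1600   0.2800   0.4400]
(I − A)⁻¹ = adj(I−A) / det(I−A) ≈
  [   2.1053     1.1842     0.7895]
  [   1.5789     2.7632     1.8421]
  [   1.0526     1.8421     2.8947]
x = (I − A)⁻¹ d = adj(I−A)·d / det(I−A), with det(I−A) = 0.1520:
  x_1 = (0.3200·190 + 0.1800·70 + 0.1200·140) / 0.1520 = 90.20 / 0.1520 ≈ 593.421
  x_2 = (0.2400·190 + 0.4200·70 + 0.2800·140) / 0.1520 = 114.20 / 0.1520 ≈ 751.316
  x_3 = (0.1600·190 + 0.2800·70 + 0.4400·140) / 0.1520 = 111.60 / 0.1520 ≈ 734.211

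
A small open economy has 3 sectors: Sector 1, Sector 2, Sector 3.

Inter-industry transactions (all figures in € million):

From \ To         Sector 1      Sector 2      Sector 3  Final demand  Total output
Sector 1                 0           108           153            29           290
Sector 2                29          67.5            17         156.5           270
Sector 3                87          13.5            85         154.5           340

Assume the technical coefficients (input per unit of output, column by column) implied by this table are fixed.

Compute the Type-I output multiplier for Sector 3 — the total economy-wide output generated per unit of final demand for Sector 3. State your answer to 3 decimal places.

m_3 = 2.765

Technical coefficients a_ij = z_ij / X_j:
  a_11 = 0/290 = 0.00, a_21 = 29/290 = 0.10, a_31 = 87/290 = 0.30
  a_12 = 108/270 = 0.40, a_22 = 67.5/270 = 0.25, a_32 = 13.5/270 = 0.05
  a_13 = 153/340 = 0.45, a_23 = 17/340 = 0.05, a_33 = 85/340 = 0.25
I − A =
  [   1.00    -0.40    -0.45]
  [  -0.10     0.75    -0.05]
  [  -0.30    -0.05     0.75]
Cofactors of I−A, C_ij = (−1)^(i+j)·(minor ij) (rows/columns in the sector order above):
  C_11 = (0.75)(0.75) − (-0.05)(-0.05) = 0.5600
  C_12 = −[(-0.10)(0.75) − (-0.05)(-0.30)] = 0.0900
  C_13 = (-0.10)(-0.05) − (0.75)(-0.30) = 0.2300
  C_21 = −[(-0.40)(0.75) − (-0.45)(-0.05)] = 0.3225
  C_22 = (1.00)(0.75) − (-0.45)(-0.30) = 0.6150
  C_23 = −[(1.00)(-0.05) − (-0.40)(-0.30)] = 0.1700
  C_31 = (-0.40)(-0.05) − (-0.45)(0.75) = 0.3575
  C_32 = −[(1.00)(-0.05) − (-0.45)(-0.10)] = 0.0950
  C_33 = (1.00)(0.75) − (-0.40)(-0.10) = 0.7100
det(I−A) = Σ_j (I−A)_1j·C_1j = (1.00)(0.5600) + (-0.40)(0.0900) + (-0.45)(0.2300) = 0.4205
adj(I−A) = Cᵀ =
  [ 0.5600   0.3225   0.3575]
  [ 0.0900   0.6150   0.0950]
  [ 0.2300   0.1700   0.7100]
(I − A)⁻¹ = adj(I−A) / det(I−A) ≈
  [   1.3317     0.7669     0.8502]
  [   0.2140     1.4625     0.2259]
  [   0.5470     0.4043     1.6885]
The output multiplier for sector j is the column-j sum of the Leontief inverse (I − A)⁻¹ = adj(I−A) / det(I−A).
Column 3 of adj(I−A): (0.3575, 0.0950, 0.7100); det(I−A) = 0.4205.
m_3 = (0.3575 + 0.0950 + 0.7100) / 0.4205 = 1.1625 / 0.4205 ≈ 2.765.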